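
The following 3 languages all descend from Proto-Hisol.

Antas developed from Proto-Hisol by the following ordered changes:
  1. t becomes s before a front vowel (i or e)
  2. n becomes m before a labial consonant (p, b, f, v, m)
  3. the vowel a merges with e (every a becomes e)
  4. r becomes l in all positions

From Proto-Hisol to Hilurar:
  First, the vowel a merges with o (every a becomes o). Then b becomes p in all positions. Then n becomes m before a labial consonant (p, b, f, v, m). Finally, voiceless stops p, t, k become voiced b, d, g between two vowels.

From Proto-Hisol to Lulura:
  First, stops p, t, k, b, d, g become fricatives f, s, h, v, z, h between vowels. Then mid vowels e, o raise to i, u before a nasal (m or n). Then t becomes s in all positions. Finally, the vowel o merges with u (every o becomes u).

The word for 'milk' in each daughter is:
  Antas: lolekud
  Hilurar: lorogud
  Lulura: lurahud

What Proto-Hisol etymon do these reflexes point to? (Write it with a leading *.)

Position 2: Antas has o, Hilurar has o, Lulura has u. Antas preserves o here (none of its changes turn any other segment into o), so the proto-segment is *o.
Position 3: Antas has l, Hilurar has r, Lulura has r. Hilurar preserves r here (none of its changes turn any other segment into r), so the proto-segment is *r.
Verify the candidate proto-form against each daughter:
Antas: start from *lorakud.
  rule 1: no change — lorakud
  rule 2: no change — lorakud
  rule 3 (vowel merger): lorakud → lorekud
  rule 4 (unconditioned shift): lorekud → lolekud
  ⇒ Antas lolekud
Hilurar: *lorakud > lorokud > lorogud  (by vowel merger, intervocalic voicing)
Lulura: *lorakud
  lorakud → lorahud   [intervocalic lenition]
  lorahud (rule 2 does not apply)
  lorahud (rule 3 does not apply)
  lorahud → lurahud   [vowel merger]
  giving Lulura lurahud.
*lorakud is the unique common source.

*lorakud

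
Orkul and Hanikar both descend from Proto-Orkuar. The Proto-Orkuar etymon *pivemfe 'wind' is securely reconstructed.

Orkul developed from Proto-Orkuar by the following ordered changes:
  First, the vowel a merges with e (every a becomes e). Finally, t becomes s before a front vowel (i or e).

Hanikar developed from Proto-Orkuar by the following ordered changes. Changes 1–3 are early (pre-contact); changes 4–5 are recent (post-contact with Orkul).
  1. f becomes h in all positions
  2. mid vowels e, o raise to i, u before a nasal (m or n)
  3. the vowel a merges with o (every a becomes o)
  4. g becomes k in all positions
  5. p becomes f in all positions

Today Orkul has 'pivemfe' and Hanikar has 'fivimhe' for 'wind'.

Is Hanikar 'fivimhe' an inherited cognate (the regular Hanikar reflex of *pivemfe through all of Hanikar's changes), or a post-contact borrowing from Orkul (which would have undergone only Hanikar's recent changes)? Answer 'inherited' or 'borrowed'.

If inherited, *pivemfe would pass through all of Hanikar's changes:
Hanikar: *pivemfe > pivemhe > pivimhe > fivimhe  (by unconditioned shift, pre-nasal raising, unconditioned shift)
If borrowed from Orkul 'pivemfe' after the early changes, it would undergo only the recent ones:
  rule 4 (unconditioned shift): no change (pivemfe)
  rule 5 (unconditioned shift): pivemfe → fivemfe
  ⇒ as a loan: fivemfe
Hanikar 'fivimhe' matches the inherited outcome exactly, so it is an inherited cognate, not a loan.

inherited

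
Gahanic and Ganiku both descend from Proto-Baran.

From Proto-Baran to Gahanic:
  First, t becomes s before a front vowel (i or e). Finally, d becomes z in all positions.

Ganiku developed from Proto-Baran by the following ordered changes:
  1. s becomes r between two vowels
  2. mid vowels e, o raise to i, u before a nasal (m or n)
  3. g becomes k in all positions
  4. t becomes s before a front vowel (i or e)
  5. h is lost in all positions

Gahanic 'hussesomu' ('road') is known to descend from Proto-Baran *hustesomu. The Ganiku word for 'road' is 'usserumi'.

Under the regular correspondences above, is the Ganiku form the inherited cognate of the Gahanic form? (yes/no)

no

Derive the expected Ganiku reflex of *hustesomu:
Ganiku: *hustesomu
  hustesomu → husteromu   [rhotacism]
  husteromu → husterumu   [pre-nasal raising]
  husterumu (rule 3 does not apply)
  husterumu → husserumu   [palatalisation]
  husserumu → usserumu   [h-loss]
  giving Ganiku usserumu.
The regular Ganiku reflex would be 'usserumu', but the attested form is 'usserumi'. The correspondence is irregular, so they are not cognates (the Ganiku form has a different source).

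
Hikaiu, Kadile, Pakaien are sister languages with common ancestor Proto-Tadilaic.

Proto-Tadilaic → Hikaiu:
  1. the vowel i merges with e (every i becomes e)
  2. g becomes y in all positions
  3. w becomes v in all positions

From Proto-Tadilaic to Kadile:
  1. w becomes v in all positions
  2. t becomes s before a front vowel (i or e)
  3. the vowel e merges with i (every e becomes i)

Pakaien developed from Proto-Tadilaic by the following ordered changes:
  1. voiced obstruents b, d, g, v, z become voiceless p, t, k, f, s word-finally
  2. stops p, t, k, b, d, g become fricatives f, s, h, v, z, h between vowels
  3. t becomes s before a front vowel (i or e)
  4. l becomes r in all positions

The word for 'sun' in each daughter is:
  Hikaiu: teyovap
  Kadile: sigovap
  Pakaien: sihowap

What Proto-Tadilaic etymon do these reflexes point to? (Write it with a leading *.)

*tigowap

Position 2: Hikaiu has e, Kadile has i, Pakaien has i. Pakaien preserves i here (none of its changes turn any other segment into i), so the proto-segment is *i.
Position 3: Hikaiu has y, Kadile has g, Pakaien has h. Kadile preserves g here (none of its changes turn any other segment into g), so the proto-segment is *g.
Verify the candidate proto-form against each daughter:
Hikaiu: *tigowap
  tigowap → tegowap   [vowel merger]
  tegowap → teyowap   [unconditioned shift]
  teyowap → teyovap   [unconditioned shift]
  giving Hikaiu teyovap.
Kadile: *tigowap > tigovap > sigovap  (by unconditioned shift, palatalisation)
Pakaien: *tigowap
  tigowap (rule 1 does not apply)
  tigowap → tihowap   [intervocalic lenition]
  tihowap → sihowap   [palatalisation]
  sihowap (rule 4 does not apply)
  giving Pakaien sihowap.
*tigowap is the unique common source.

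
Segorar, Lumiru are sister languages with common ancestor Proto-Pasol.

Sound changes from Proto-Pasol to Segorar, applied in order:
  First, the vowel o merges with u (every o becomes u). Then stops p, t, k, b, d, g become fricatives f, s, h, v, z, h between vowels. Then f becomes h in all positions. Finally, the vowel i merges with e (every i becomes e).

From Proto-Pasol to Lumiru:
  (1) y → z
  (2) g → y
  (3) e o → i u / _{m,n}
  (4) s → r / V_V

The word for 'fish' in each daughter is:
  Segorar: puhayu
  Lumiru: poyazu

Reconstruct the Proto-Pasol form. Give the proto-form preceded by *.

*pogayu

Position 5: Segorar has y, Lumiru has z. Segorar preserves y here (none of its changes turn any other segment into y), so the proto-segment is *y.
Position 2: Segorar has u, Lumiru has o. Lumiru preserves o here (none of its changes turn any other segment into o), so the proto-segment is *o.
Position 3: Segorar has h, Lumiru has y. In Lumiru, y can only continue *g, so the proto-segment is *g.
This points to *pogayu. Verify forward in each daughter:
Segorar: *pogayu
  pogayu → pugayu   [vowel merger]
  pugayu → puhayu   [intervocalic lenition]
  puhayu (rule 3 does not apply)
  puhayu (rule 4 does not apply)
  giving Segorar puhayu.
Lumiru: start from *pogayu.
  rule 1 (unconditioned shift): pogayu → pogazu
  rule 2 (unconditioned shift): pogazu → poyazu
  rule 3: no change — poyazu
  rule 4: no change — poyazu
  ⇒ Lumiru poyazu
*pogayu is the unique common source.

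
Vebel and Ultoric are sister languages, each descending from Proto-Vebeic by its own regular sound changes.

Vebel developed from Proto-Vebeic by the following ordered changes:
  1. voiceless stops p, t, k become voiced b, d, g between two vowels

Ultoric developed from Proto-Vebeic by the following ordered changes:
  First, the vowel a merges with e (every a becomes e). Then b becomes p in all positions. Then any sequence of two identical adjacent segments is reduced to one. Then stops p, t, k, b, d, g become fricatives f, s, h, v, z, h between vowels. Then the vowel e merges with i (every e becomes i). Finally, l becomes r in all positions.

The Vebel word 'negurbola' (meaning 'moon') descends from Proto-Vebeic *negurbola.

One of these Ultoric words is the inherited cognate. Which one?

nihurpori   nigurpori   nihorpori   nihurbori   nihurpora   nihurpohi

Ultoric: *negurbola > negurbole > negurpole > nehurpole > nihurpoli > nihurpori  (by vowel merger, unconditioned shift, intervocalic lenition, vowel merger, unconditioned shift)
Only 'nihurpori' matches the regular Ultoric development of *negurbola.

nihurpori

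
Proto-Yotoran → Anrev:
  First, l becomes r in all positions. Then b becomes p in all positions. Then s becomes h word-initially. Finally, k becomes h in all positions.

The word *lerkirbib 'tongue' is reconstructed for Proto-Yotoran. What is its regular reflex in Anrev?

Anrev: *lerkirbib
  lerkirbib → rerkirbib   [unconditioned shift]
  rerkirbib → rerkirpip   [unconditioned shift]
  rerkirpip (rule 3 does not apply)
  rerkirpip → rerhirpip   [unconditioned shift]
  giving Anrev rerhirpip.

rerhirpip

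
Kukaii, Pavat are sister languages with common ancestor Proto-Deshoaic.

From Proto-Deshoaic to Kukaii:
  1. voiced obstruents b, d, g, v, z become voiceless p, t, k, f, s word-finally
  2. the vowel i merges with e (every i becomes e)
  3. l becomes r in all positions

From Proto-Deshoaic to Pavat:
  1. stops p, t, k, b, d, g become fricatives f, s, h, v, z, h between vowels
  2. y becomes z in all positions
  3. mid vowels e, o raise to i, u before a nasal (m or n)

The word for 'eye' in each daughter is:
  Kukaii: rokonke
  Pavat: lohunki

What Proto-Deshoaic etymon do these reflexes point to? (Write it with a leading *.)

*lokonki

Position 7: Kukaii has e, Pavat has i. Taking the neighbouring segments as reconstructed: Kukaii e could go back to *e or *i; Pavat i can only go back to *i — the one source consistent with every daughter is *i.
Position 1: Kukaii has r, Pavat has l. Pavat preserves l here (none of its changes turn any other segment into l), so the proto-segment is *l.
Position 4: Kukaii has o, Pavat has u. Kukaii preserves o here (none of its changes turn any other segment into o), so the proto-segment is *o.
Verify the candidate proto-form against each daughter:
Kukaii: start from *lokonki.
  rule 1: no change — lokonki
  rule 2 (vowel merger): lokonki → lokonke
  rule 3 (unconditioned shift): lokonke → rokonke
  ⇒ Kukaii rokonke
Pavat: *lokonki > lohonki > lohunki  (by intervocalic lenition, pre-nasal raising)
Only *lokonki yields all of Kukaii rokonke, Pavat lohunki.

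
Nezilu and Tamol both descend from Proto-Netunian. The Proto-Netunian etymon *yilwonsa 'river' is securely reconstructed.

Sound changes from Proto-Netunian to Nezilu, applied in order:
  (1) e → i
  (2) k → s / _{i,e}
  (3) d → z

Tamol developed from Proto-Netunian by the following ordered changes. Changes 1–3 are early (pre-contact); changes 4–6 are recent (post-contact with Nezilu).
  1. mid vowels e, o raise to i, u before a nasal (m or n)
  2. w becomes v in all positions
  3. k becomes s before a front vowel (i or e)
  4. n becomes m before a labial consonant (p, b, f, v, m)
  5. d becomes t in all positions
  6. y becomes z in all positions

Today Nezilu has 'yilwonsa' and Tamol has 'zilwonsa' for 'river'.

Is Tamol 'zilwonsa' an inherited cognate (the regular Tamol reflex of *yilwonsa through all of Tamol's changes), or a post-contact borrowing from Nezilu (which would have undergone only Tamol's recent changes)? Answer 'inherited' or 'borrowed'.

If inherited, *yilwonsa would pass through all of Tamol's changes:
Tamol: *yilwonsa > yilwunsa > yilvunsa > zilvunsa  (by pre-nasal raising, unconditioned shift, unconditioned shift)
If borrowed from Nezilu 'yilwonsa' after the early changes, it would undergo only the recent ones:
  rule 4 (nasal place assimilation): no change (yilwonsa)
  rule 5 (unconditioned shift): no change (yilwonsa)
  rule 6 (unconditioned shift): yilwonsa → zilwonsa
  ⇒ as a loan: zilwonsa
Tamol 'zilwonsa' matches the loan outcome 'zilwonsa', not the inherited 'zilvunsa' — it skipped the early Tamol changes, so it was borrowed from Nezilu.

borrowed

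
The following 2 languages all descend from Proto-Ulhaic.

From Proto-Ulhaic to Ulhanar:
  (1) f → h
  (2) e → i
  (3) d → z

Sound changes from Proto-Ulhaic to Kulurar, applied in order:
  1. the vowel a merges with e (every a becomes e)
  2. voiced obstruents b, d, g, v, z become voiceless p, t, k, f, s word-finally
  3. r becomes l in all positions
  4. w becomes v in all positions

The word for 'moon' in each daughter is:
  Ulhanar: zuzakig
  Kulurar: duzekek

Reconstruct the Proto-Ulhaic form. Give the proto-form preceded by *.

Position 6: Ulhanar has i, Kulurar has e. Taking the neighbouring segments as reconstructed: Ulhanar i could go back to *e or *i; Kulurar e could go back to *a or *e — the one source consistent with every daughter is *e.
Position 1: Ulhanar has z, Kulurar has d. Kulurar preserves d here (none of its changes turn any other segment into d), so the proto-segment is *d.
Position 4: Ulhanar has a, Kulurar has e. Ulhanar preserves a here (none of its changes turn any other segment into a), so the proto-segment is *a.
Continuing position by position gives *duzakeg; check it forward:
Ulhanar: start from *duzakeg.
  rule 1: no change — duzakeg
  rule 2 (vowel merger): duzakeg → duzakig
  rule 3 (unconditioned shift): duzakig → zuzakig
  ⇒ Ulhanar zuzakig
Kulurar: start from *duzakeg.
  rule 1 (vowel merger): duzakeg → duzekeg
  rule 2 (final devoicing): duzekeg → duzekek
  rule 3: no change — duzekek
  rule 4: no change — duzekek
  ⇒ Kulurar duzekek
Only *duzakeg yields all of Ulhanar zuzakig, Kulurar duzekek.

*duzakeg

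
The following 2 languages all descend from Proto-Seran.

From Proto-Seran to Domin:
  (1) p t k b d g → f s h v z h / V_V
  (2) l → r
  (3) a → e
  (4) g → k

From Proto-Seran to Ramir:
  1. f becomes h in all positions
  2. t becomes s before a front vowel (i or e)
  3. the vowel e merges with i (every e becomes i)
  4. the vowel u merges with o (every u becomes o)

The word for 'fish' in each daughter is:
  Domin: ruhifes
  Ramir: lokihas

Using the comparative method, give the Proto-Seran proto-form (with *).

*lukifas

Position 5: Domin has f, Ramir has h. Taking the neighbouring segments as reconstructed: Domin f could go back to *p or *f; Ramir h could go back to *f or *h — the one source consistent with every daughter is *f.
Position 3: Domin has h, Ramir has k. Ramir preserves k here (none of its changes turn any other segment into k), so the proto-segment is *k.
Position 1: Domin has r, Ramir has l. Ramir preserves l here (none of its changes turn any other segment into l), so the proto-segment is *l.
Verify the candidate proto-form against each daughter:
Domin: start from *lukifas.
  rule 1 (intervocalic lenition): lukifas → luhifas
  rule 2 (unconditioned shift): luhifas → ruhifas
  rule 3 (vowel merger): ruhifas → ruhifes
  rule 4: no change — ruhifes
  ⇒ Domin ruhifes
Ramir: *lukifas
  lukifas → lukihas   [unconditioned shift]
  lukihas (rule 2 does not apply)
  lukihas (rule 3 does not apply)
  lukihas → lokihas   [vowel merger]
  giving Ramir lokihas.
No other proto-form is consistent with every reflex, so the reconstruction is *lukifas.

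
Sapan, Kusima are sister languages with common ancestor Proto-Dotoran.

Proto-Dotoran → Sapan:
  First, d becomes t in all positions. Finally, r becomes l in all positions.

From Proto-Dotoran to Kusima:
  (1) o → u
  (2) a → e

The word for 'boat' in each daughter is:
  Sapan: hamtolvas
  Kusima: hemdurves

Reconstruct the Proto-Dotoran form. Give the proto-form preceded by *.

*hamdorvas

Position 8: Sapan has a, Kusima has e. Sapan preserves a here (none of its changes turn any other segment into a), so the proto-segment is *a.
Position 6: Sapan has l, Kusima has r. Kusima preserves r here (none of its changes turn any other segment into r), so the proto-segment is *r.
Position 5: Sapan has o, Kusima has u. Sapan preserves o here (none of its changes turn any other segment into o), so the proto-segment is *o.
This points to *hamdorvas. Verify forward in each daughter:
Sapan: *hamdorvas > hamtorvas > hamtolvas  (by unconditioned shift, unconditioned shift)
Kusima: *hamdorvas
  hamdorvas → hamdurvas   [vowel merger]
  hamdurvas → hemdurves   [vowel merger]
  giving Kusima hemdurves.
*hamdorvas is the unique common source.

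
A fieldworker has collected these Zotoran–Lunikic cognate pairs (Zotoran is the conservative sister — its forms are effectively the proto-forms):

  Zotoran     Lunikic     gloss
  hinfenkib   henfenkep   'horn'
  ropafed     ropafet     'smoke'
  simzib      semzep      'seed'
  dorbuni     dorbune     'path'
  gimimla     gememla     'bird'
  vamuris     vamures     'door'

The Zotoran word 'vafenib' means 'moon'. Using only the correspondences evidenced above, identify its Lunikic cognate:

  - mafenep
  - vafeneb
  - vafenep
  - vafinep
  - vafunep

hinfenkib ~ henfenkep, simzib ~ semzep — Zotoran i corresponds to Lunikic e after a consonant, before a labial obstruent.
hinfenkib ~ henfenkep, simzib ~ semzep — Zotoran b corresponds to Lunikic p word-finally.
Applying these to Zotoran 'vafenib':
  vafenib → vafeneb   (i→e after a consonant, before a labial obstruent)
  vafeneb → vafenep   (b→p word-finally)
So the Lunikic cognate is 'vafenep'.

vafenep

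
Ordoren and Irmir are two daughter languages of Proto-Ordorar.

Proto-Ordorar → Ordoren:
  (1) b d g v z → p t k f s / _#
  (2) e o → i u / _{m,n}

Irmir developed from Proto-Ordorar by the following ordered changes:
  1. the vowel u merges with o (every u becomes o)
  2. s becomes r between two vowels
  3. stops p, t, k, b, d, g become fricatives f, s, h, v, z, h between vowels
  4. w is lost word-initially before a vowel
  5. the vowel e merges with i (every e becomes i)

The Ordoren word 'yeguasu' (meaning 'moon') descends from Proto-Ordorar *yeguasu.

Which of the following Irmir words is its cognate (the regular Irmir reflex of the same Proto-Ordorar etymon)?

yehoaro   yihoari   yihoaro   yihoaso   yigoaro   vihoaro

Irmir: start from *yeguasu.
  rule 1 (vowel merger): yeguasu → yegoaso
  rule 2 (rhotacism): yegoaso → yegoaro
  rule 3 (intervocalic lenition): yegoaro → yehoaro
  rule 4: no change — yehoaro
  rule 5 (vowel merger): yehoaro → yihoaro
  ⇒ Irmir yihoaro
Only 'yihoaro' matches the regular Irmir development of *yeguasu.

yihoaro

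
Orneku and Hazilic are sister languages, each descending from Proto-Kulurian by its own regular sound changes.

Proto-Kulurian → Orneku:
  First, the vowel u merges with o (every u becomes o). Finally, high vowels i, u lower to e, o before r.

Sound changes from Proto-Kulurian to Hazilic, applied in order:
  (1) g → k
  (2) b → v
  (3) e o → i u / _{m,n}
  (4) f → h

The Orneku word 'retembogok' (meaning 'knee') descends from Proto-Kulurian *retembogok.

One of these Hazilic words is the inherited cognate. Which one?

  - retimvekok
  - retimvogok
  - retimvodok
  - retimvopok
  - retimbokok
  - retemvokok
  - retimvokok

Hazilic: *retembogok > retembokok > retemvokok > retimvokok  (by unconditioned shift, unconditioned shift, pre-nasal raising)
Among the options, 'retimvokok' alone shows every Hazilic change applied in order.

retimvokok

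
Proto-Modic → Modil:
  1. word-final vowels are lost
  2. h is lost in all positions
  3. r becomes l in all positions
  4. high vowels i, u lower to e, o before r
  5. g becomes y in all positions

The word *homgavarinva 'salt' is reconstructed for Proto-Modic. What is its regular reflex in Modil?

omyavalinv

Modil: *homgavarinva
  homgavarinva → homgavarinv   [apocope]
  homgavarinv → omgavarinv   [h-loss]
  omgavarinv → omgavalinv   [unconditioned shift]
  omgavalinv (rule 4 does not apply)
  omgavalinv → omyavalinv   [unconditioned shift]
  giving Modil omyavalinv.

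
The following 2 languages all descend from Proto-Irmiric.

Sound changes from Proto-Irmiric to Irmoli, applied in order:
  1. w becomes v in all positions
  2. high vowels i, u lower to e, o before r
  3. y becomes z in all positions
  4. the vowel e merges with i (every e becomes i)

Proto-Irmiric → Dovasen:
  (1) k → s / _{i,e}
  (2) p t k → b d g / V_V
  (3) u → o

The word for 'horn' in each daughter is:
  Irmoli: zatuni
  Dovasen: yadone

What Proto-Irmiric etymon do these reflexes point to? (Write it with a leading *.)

*yatune

Position 3: Irmoli has t, Dovasen has d. Irmoli preserves t here (none of its changes turn any other segment into t), so the proto-segment is *t.
Position 4: Irmoli has u, Dovasen has o. Irmoli preserves u here (none of its changes turn any other segment into u), so the proto-segment is *u.
Verify the candidate proto-form against each daughter:
Irmoli: start from *yatune.
  rule 1: no change — yatune
  rule 2: no change — yatune
  rule 3 (unconditioned shift): yatune → zatune
  rule 4 (vowel merger): zatune → zatuni
  ⇒ Irmoli zatuni
Dovasen: *yatune
  yatune (rule 1 does not apply)
  yatune → yadune   [intervocalic voicing]
  yadune → yadone   [vowel merger]
  giving Dovasen yadone.
No other proto-form is consistent with every reflex, so the reconstruction is *yatune.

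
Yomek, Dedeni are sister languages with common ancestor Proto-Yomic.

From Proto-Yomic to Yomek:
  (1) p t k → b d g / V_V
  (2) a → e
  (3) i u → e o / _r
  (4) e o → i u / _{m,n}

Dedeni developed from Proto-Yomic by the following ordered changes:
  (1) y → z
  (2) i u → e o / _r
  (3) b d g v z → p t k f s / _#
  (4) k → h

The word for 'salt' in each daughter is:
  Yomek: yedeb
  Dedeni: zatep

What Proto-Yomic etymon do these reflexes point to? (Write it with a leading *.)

Position 2: Yomek has e, Dedeni has a. Dedeni preserves a here (none of its changes turn any other segment into a), so the proto-segment is *a.
Position 1: Yomek has y, Dedeni has z. Yomek preserves y here (none of its changes turn any other segment into y), so the proto-segment is *y.
Continuing position by position gives *yateb; check it forward:
Yomek: *yateb > yadeb > yedeb  (by intervocalic voicing, vowel merger)
Dedeni: start from *yateb.
  rule 1 (unconditioned shift): yateb → zateb
  rule 2: no change — zateb
  rule 3 (final devoicing): zateb → zatep
  rule 4: no change — zatep
  ⇒ Dedeni zatep
*yateb is the unique common source.

*yateb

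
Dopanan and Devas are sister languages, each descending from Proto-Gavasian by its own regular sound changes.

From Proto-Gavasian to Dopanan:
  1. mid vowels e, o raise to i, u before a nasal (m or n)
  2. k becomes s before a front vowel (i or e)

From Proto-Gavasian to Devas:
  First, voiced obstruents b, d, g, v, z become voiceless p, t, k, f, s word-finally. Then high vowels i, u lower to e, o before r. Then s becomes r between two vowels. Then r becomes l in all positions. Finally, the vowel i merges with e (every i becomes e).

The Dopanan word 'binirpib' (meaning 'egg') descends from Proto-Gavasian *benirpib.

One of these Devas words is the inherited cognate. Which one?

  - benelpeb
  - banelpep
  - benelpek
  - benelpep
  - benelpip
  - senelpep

Devas: start from *benirpib.
  rule 1 (final devoicing): benirpib → benirpip
  rule 2 (pre-rhotic lowering): benirpip → benerpip
  rule 3: no change — benerpip
  rule 4 (unconditioned shift): benerpip → benelpip
  rule 5 (vowel merger): benelpip → benelpep
  ⇒ Devas benelpep
Only 'benelpep' matches the regular Devas development of *benirpib.

benelpep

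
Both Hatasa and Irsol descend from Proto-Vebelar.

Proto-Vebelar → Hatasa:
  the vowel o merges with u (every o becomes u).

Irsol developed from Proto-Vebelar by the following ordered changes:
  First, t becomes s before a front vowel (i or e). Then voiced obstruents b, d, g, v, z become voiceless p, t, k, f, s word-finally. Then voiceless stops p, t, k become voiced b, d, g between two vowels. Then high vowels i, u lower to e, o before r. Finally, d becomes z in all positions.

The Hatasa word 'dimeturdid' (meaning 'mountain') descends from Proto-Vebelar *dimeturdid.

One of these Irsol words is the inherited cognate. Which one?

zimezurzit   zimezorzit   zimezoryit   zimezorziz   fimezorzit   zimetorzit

Irsol: *dimeturdid
  dimeturdid (rule 1 does not apply)
  dimeturdid → dimeturdit   [final devoicing]
  dimeturdit → dimedurdit   [intervocalic voicing]
  dimedurdit → dimedordit   [pre-rhotic lowering]
  dimedordit → zimezorzit   [unconditioned shift]
  giving Irsol zimezorzit.
Only 'zimezorzit' matches the regular Irsol development of *dimeturdid.

zimezorzit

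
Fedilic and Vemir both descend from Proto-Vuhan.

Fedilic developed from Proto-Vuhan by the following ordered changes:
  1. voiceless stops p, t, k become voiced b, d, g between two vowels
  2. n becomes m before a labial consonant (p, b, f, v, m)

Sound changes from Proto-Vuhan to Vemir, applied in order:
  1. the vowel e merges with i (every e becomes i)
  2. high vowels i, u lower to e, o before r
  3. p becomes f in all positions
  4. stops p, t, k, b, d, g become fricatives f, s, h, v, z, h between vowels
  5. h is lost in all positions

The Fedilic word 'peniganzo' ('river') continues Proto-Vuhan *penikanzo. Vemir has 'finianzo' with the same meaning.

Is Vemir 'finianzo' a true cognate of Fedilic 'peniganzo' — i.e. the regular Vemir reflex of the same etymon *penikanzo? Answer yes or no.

Derive the expected Vemir reflex of *penikanzo:
Vemir: start from *penikanzo.
  rule 1 (vowel merger): penikanzo → pinikanzo
  rule 2: no change — pinikanzo
  rule 3 (unconditioned shift): pinikanzo → finikanzo
  rule 4 (intervocalic lenition): finikanzo → finihanzo
  rule 5 (h-loss): finihanzo → finianzo
  ⇒ Vemir finianzo
Vemir 'finianzo' matches the regular reflex exactly, so the pair is cognate.

yes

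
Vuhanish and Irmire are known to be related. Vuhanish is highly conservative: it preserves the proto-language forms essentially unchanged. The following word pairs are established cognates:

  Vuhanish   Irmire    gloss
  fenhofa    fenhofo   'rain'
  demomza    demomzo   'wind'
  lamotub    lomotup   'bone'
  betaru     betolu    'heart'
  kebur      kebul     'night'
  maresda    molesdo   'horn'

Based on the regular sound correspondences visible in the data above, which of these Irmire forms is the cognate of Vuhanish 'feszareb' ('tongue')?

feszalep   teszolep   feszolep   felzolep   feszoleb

feszolep

betaru ~ betolu, maresda ~ molesdo — Vuhanish a corresponds to Irmire o after a consonant, before r.
maresda ~ molesdo — Vuhanish r corresponds to Irmire l between vowels (before a front vowel).
lamotub ~ lomotup — Vuhanish b corresponds to Irmire p word-finally.
Applying these to Vuhanish 'feszareb':
  feszareb → feszoreb   (a→o after a consonant, before r)
  feszoreb → feszoleb   (r→l between vowels (before a front vowel))
  feszoleb → feszolep   (b→p word-finally)
So the Irmire cognate is 'feszolep'.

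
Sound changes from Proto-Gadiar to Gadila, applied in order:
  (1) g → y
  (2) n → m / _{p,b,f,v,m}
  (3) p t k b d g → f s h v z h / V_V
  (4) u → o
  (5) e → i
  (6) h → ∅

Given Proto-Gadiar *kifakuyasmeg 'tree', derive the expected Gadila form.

Gadila: *kifakuyasmeg
  kifakuyasmeg → kifakuyasmey   [unconditioned shift]
  kifakuyasmey (rule 2 does not apply)
  kifakuyasmey → kifahuyasmey   [intervocalic lenition]
  kifahuyasmey → kifahoyasmey   [vowel merger]
  kifahoyasmey → kifahoyasmiy   [vowel merger]
  kifahoyasmiy → kifaoyasmiy   [h-loss]
  giving Gadila kifaoyasmiy.

kifaoyasmiy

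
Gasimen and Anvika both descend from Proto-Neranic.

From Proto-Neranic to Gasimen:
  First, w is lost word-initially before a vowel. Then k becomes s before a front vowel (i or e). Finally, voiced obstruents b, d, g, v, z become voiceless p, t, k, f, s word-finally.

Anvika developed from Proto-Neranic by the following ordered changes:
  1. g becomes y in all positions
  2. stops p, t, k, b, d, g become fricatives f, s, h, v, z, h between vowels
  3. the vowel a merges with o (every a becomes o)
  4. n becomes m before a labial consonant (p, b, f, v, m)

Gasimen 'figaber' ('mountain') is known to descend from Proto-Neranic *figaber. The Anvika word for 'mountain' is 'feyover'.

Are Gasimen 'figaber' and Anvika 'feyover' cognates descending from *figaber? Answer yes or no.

Derive the expected Anvika reflex of *figaber:
Anvika: *figaber
  figaber → fiyaber   [unconditioned shift]
  fiyaber → fiyaver   [intervocalic lenition]
  fiyaver → fiyover   [vowel merger]
  fiyover (rule 4 does not apply)
  giving Anvika fiyover.
The regular Anvika reflex would be 'fiyover', but the attested form is 'feyover'. The correspondence is irregular, so they are not cognates (the Anvika form has a different source).

no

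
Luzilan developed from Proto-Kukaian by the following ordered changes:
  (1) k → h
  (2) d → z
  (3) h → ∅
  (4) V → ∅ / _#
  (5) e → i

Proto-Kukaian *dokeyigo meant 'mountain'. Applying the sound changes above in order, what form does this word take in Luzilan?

Luzilan: *dokeyigo
  dokeyigo → doheyigo   [unconditioned shift]
  doheyigo → zoheyigo   [unconditioned shift]
  zoheyigo → zoeyigo   [h-loss]
  zoeyigo → zoeyig   [apocope]
  zoeyig → zoiyig   [vowel merger]
  giving Luzilan zoiyig.

zoiyig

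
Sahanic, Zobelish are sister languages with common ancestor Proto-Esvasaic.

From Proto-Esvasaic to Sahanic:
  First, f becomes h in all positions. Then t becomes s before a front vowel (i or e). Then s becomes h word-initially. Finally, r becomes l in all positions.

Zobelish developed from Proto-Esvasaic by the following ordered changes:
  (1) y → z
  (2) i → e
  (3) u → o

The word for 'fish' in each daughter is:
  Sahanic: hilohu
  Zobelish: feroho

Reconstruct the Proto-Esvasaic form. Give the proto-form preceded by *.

Position 2: Sahanic has i, Zobelish has e. Sahanic preserves i here (none of its changes turn any other segment into i), so the proto-segment is *i.
Position 3: Sahanic has l, Zobelish has r. Zobelish preserves r here (none of its changes turn any other segment into r), so the proto-segment is *r.
Continuing position by position gives *firohu; check it forward:
Sahanic: *firohu > hirohu > hilohu  (by unconditioned shift, unconditioned shift)
Zobelish: *firohu
  firohu (rule 1 does not apply)
  firohu → ferohu   [vowel merger]
  ferohu → feroho   [vowel merger]
  giving Zobelish feroho.
*firohu is the unique common source.

*firohu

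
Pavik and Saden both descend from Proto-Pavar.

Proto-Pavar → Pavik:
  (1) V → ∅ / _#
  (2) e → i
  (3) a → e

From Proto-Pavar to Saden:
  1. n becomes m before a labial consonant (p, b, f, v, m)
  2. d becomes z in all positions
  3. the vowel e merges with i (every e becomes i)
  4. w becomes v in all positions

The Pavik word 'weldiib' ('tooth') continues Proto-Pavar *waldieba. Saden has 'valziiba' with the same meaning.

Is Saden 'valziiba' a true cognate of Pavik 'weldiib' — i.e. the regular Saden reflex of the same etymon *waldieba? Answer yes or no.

Derive the expected Saden reflex of *waldieba:
Saden: *waldieba > walzieba > walziiba > valziiba  (by unconditioned shift, vowel merger, unconditioned shift)
Saden 'valziiba' matches the regular reflex exactly, so the pair is cognate.

yes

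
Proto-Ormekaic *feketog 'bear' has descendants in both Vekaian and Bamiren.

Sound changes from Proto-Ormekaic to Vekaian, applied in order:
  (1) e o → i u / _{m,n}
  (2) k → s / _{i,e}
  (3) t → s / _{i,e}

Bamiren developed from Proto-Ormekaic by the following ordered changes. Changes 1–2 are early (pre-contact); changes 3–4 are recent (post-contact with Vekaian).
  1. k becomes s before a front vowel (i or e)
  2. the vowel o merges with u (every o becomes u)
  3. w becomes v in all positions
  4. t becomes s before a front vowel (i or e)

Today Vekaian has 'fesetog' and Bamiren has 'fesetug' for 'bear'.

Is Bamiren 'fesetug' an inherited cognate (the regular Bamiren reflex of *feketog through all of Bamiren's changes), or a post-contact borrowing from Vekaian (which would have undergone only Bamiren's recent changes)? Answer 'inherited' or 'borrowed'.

If inherited, *feketog would pass through all of Bamiren's changes:
Bamiren: *feketog
  feketog → fesetog   [palatalisation]
  fesetog → fesetug   [vowel merger]
  fesetug (rule 3 does not apply)
  fesetug (rule 4 does not apply)
  giving Bamiren fesetug.
If borrowed from Vekaian 'fesetog' after the early changes, it would undergo only the recent ones:
  rule 3 (unconditioned shift): no change (fesetog)
  rule 4 (palatalisation): no change (fesetog)
  ⇒ as a loan: fesetog
Bamiren 'fesetug' matches the inherited outcome exactly, so it is an inherited cognate, not a loan.

inherited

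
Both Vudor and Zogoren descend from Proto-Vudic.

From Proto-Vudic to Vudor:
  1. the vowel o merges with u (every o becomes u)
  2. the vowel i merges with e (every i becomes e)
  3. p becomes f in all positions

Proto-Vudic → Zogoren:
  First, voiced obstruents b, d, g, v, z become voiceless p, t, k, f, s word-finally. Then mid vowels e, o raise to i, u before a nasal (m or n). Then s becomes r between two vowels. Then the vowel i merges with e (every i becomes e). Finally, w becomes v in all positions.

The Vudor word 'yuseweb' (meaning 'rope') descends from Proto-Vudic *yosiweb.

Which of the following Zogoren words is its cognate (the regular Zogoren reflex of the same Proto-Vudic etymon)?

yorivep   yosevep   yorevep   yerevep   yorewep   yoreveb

Zogoren: start from *yosiweb.
  rule 1 (final devoicing): yosiweb → yosiwep
  rule 2: no change — yosiwep
  rule 3 (rhotacism): yosiwep → yoriwep
  rule 4 (vowel merger): yoriwep → yorewep
  rule 5 (unconditioned shift): yorewep → yorevep
  ⇒ Zogoren yorevep
Only 'yorevep' matches the regular Zogoren development of *yosiweb.

yorevep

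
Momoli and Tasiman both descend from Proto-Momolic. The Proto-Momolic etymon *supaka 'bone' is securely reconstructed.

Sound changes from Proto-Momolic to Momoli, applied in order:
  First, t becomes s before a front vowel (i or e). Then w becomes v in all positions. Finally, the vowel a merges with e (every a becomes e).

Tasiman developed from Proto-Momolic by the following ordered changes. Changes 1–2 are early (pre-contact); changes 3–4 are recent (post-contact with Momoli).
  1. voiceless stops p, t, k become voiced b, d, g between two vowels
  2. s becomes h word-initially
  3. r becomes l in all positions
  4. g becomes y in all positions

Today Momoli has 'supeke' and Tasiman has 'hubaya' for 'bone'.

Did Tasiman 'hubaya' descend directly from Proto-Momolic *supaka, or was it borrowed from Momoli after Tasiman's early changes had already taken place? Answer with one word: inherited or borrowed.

If inherited, *supaka would pass through all of Tasiman's changes:
Tasiman: *supaka
  supaka → subaga   [intervocalic voicing]
  subaga → hubaga   [debuccalisation]
  hubaga (rule 3 does not apply)
  hubaga → hubaya   [unconditioned shift]
  giving Tasiman hubaya.
If borrowed from Momoli 'supeke' after the early changes, it would undergo only the recent ones:
  rule 3 (unconditioned shift): no change (supeke)
  rule 4 (unconditioned shift): no change (supeke)
  ⇒ as a loan: supeke
Tasiman 'hubaya' matches the inherited outcome exactly, so it is an inherited cognate, not a loan.

inherited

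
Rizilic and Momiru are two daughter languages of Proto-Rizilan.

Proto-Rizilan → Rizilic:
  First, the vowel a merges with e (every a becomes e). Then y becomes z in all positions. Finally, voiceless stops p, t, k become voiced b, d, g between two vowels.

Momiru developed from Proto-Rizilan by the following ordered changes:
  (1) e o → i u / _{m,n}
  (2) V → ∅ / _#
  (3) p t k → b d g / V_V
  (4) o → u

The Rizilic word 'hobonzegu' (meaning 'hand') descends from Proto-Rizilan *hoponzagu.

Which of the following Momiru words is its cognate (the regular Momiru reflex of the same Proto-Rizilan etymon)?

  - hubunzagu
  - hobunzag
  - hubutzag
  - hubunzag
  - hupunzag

hubunzag

Momiru: start from *hoponzagu.
  rule 1 (pre-nasal raising): hoponzagu → hopunzagu
  rule 2 (apocope): hopunzagu → hopunzag
  rule 3 (intervocalic voicing): hopunzag → hobunzag
  rule 4 (vowel merger): hobunzag → hubunzag
  ⇒ Momiru hubunzag
The other candidates each miss or misapply at least one Momiru change.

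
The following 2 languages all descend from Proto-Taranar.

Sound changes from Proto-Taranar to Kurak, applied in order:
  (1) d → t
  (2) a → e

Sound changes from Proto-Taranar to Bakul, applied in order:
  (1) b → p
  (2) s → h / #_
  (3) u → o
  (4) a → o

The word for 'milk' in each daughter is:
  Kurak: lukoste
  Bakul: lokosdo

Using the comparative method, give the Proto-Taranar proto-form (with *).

Position 7: Kurak has e, Bakul has o. Taking the neighbouring segments as reconstructed: Kurak e could go back to *a or *e; Bakul o could go back to *a or *o or *u — the one source consistent with every daughter is *a.
Position 6: Kurak has t, Bakul has d. Bakul preserves d here (none of its changes turn any other segment into d), so the proto-segment is *d.
This points to *lukosda. Verify forward in each daughter:
Kurak: *lukosda > lukosta > lukoste  (by unconditioned shift, vowel merger)
Bakul: start from *lukosda.
  rule 1: no change — lukosda
  rule 2: no change — lukosda
  rule 3 (vowel merger): lukosda → lokosda
  rule 4 (vowel merger): lokosda → lokosdo
  ⇒ Bakul lokosdo
Only *lukosda yields all of Kurak lukoste, Bakul lokosdo.

*lukosda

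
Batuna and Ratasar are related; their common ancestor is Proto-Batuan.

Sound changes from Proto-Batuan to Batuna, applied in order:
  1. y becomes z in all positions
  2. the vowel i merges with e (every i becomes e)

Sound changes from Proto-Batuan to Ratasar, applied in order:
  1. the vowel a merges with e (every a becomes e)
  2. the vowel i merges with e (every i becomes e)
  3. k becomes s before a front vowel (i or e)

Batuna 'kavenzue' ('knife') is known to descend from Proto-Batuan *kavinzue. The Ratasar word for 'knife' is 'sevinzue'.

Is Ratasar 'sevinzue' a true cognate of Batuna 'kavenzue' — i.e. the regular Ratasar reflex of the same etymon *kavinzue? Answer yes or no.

no

Derive the expected Ratasar reflex of *kavinzue:
Ratasar: *kavinzue > kevinzue > kevenzue > sevenzue  (by vowel merger, vowel merger, palatalisation)
The regular Ratasar reflex would be 'sevenzue', but the attested form is 'sevinzue'. The correspondence is irregular, so they are not cognates (the Ratasar form has a different source).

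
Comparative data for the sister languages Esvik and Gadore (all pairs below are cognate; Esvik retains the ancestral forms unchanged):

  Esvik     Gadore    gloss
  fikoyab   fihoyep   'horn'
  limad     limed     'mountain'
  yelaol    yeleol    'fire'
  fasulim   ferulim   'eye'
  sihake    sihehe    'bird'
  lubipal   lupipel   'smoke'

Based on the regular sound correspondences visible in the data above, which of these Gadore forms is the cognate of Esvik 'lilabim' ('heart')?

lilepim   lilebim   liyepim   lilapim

lilepim

fikoyab ~ fihoyep — Esvik a corresponds to Gadore e after a consonant, before a labial obstruent.
lubipal ~ lupipel — Esvik b corresponds to Gadore p between vowels (before a front vowel).
Applying these to Esvik 'lilabim':
  lilabim → lilebim   (a→e after a consonant, before a labial obstruent)
  lilebim → lilepim   (b→p between vowels (before a front vowel))
So the Gadore cognate is 'lilepim'.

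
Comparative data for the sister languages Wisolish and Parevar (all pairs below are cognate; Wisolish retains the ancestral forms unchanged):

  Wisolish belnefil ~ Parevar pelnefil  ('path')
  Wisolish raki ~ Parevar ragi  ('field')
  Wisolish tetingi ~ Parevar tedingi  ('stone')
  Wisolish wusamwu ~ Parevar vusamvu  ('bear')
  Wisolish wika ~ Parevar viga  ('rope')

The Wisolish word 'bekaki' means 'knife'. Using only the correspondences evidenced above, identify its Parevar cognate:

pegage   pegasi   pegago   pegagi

pegagi

belnefil ~ pelnefil — Wisolish b corresponds to Parevar p word-initially before a front vowel.
wika ~ viga — Wisolish k corresponds to Parevar g between vowels (before a back vowel).
raki ~ ragi — Wisolish k corresponds to Parevar g between vowels (before a front vowel).
Applying these to Wisolish 'bekaki':
  bekaki → pekaki   (b→p word-initially before a front vowel)
  pekaki → pegaki   (k→g between vowels (before a back vowel))
  pegaki → pegagi   (k→g between vowels (before a front vowel))
So the Parevar cognate is 'pegagi'.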